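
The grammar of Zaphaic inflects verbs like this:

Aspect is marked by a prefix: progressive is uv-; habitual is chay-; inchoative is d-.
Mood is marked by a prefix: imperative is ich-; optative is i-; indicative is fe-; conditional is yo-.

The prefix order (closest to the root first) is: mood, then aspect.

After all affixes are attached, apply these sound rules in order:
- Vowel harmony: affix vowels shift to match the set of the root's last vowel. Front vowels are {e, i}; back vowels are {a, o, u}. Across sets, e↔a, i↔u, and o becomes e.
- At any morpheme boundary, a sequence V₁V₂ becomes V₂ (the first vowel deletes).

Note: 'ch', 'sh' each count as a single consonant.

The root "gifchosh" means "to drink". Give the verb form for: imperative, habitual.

chayuchgifchosh

Attach mood imperative ich- → ichgifchosh.
Attach aspect habitual chay- → chayichgifchosh.
Apply vowel harmony: chayichgifchosh → chayuchgifchosh.
Vowel deletion: no change.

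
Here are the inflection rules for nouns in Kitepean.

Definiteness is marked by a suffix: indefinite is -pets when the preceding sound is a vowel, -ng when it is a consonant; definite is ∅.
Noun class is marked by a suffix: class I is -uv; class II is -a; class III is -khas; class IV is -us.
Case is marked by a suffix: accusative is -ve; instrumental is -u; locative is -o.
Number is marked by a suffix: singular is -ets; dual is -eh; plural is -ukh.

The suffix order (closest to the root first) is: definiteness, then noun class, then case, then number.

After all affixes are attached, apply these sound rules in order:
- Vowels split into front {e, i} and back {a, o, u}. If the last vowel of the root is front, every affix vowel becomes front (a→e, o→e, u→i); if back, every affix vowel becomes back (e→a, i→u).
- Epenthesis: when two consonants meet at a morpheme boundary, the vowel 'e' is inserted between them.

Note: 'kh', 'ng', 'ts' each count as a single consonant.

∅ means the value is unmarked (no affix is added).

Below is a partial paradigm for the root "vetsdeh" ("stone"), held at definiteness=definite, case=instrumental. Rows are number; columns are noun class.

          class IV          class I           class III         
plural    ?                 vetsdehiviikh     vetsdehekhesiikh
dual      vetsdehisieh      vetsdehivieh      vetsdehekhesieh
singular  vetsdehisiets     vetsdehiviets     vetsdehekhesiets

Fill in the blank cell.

definiteness = definite: zero marking, form stays vetsdeh.
Attach noun class class IV -us → vetsdehus.
Attach case instrumental -u → vetsdehusu.
Attach number plural -ukh → vetsdehusuukh.
Apply vowel harmony: vetsdehusuukh → vetsdehisiikh.
Epenthesis: no change.

vetsdehisiikh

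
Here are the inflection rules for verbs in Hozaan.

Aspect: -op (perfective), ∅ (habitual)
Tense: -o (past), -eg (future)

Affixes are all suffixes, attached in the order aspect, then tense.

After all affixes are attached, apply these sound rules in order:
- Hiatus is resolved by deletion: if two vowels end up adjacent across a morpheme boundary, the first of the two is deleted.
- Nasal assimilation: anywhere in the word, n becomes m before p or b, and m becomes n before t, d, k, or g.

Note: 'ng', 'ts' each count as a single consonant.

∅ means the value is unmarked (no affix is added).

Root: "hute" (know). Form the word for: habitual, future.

huteg

aspect = habitual: zero marking, form stays hute.
Attach tense future -eg → huteeg.
Apply vowel deletion: huteeg → huteg.
Nasal assimilation: no change.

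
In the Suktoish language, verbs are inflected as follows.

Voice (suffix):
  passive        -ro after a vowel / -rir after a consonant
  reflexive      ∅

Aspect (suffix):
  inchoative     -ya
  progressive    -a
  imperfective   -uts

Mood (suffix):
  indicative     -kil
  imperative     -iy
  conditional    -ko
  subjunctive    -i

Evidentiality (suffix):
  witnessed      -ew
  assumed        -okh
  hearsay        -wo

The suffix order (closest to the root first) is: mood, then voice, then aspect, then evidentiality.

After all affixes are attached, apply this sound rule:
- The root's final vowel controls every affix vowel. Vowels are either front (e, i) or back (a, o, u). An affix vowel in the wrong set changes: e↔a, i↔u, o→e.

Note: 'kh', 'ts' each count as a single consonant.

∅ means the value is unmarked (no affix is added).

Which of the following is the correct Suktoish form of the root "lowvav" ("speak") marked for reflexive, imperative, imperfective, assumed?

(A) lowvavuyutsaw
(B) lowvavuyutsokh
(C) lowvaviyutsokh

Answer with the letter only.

Attach mood imperative -iy → lowvaviy.
voice = reflexive: zero marking, form stays lowvaviy.
Attach aspect imperfective -uts → lowvaviyuts.
Attach evidentiality assumed -okh → lowvaviyutsokh.
Apply vowel harmony: lowvaviyutsokh → lowvavuyutsokh.
So the correct form is lowvavuyutsokh, option (B).
(A) lowvavuyutsaw is wrong: it uses witnessed instead of assumed for evidentiality.
(C) lowvaviyutsokh is wrong: it fails to apply the sound rule(s).

B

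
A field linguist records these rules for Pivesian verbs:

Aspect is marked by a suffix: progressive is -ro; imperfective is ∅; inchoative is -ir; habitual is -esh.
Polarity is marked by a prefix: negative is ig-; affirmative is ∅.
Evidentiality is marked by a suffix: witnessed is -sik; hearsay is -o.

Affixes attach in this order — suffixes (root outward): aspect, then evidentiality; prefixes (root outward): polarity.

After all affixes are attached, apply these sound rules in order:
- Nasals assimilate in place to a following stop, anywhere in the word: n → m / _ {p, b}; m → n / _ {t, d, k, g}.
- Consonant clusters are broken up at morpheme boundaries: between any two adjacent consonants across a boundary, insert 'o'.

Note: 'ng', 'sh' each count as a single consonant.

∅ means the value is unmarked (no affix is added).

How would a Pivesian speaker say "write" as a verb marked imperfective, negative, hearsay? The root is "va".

igovao

aspect = imperfective: zero marking, form stays va.
Attach polarity negative ig- → igva.
Attach evidentiality hearsay -o → igvao.
Nasal assimilation: no change.
Apply epenthesis: igvao → igovao.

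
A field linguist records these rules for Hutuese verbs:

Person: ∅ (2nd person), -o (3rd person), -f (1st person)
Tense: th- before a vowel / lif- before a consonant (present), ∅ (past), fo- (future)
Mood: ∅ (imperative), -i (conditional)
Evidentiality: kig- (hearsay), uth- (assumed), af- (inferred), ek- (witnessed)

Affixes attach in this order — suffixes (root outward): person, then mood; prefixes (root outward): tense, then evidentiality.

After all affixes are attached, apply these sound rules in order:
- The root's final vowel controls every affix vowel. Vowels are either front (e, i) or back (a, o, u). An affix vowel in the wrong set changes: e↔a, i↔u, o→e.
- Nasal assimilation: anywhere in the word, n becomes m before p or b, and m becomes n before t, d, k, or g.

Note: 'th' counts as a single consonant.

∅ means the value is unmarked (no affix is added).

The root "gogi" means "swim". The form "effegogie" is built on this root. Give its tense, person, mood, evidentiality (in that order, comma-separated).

future, 3rd person, imperative, inferred

Segment: af-fo-gogi-o.
tense: fo- → future.
person: -o → 3rd person.
mood: ∅ → imperative.
evidentiality: af- → inferred.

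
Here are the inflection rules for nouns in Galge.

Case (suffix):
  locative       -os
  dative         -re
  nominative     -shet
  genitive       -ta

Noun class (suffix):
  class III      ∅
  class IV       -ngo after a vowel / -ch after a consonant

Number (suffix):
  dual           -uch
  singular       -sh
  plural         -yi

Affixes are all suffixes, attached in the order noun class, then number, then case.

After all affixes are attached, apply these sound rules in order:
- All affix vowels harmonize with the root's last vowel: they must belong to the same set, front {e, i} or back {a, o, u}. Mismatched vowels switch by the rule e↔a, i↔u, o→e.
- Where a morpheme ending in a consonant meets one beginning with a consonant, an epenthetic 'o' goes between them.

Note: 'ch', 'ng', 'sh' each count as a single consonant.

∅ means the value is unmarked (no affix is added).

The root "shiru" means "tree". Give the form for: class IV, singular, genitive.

shirungoshota

Attach noun class class IV -ngo (after vowel 'u') → shirungo.
Attach number singular -sh → shirungosh.
Attach case genitive -ta → shirungoshta.
Vowel harmony: no change.
Apply epenthesis: shirungoshta → shirungoshota.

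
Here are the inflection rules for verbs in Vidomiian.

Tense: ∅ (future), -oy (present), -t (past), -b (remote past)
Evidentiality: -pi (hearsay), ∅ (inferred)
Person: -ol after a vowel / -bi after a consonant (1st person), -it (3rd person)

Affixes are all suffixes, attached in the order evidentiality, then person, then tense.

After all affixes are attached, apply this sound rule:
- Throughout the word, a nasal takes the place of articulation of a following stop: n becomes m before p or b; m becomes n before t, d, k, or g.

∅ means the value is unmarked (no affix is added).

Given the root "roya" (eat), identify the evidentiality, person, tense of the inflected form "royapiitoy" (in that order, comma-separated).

hearsay, 3rd person, present

Segment: roya-pi-it-oy.
evidentiality: -pi → hearsay.
person: -it → 3rd person.
tense: -oy → present.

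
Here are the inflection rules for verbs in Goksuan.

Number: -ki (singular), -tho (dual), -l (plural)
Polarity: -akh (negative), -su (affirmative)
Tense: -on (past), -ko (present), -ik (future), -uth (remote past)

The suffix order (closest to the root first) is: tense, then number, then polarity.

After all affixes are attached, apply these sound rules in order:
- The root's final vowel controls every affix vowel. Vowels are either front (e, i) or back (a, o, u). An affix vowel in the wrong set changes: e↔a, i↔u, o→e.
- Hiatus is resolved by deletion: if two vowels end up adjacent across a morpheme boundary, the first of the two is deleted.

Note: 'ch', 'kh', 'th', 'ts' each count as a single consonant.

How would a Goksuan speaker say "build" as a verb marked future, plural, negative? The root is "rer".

reriklekh

Attach tense future -ik → rerik.
Attach number plural -l → rerikl.
Attach polarity negative -akh → reriklakh.
Apply vowel harmony: reriklakh → reriklekh.
Vowel deletion: no change.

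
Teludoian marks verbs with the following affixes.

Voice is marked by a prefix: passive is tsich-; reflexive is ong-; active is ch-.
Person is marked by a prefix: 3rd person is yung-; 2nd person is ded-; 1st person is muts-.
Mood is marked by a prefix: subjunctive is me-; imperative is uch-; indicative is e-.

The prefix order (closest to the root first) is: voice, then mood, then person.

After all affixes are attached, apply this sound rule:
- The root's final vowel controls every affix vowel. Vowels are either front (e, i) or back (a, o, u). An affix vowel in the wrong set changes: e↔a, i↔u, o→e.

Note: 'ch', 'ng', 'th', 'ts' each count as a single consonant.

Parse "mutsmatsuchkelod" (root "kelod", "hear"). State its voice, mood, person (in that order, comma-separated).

passive, subjunctive, 1st person

Segment: muts-me-tsich-kelod.
voice: tsich- → passive.
mood: me- → subjunctive.
person: muts- → 1st person.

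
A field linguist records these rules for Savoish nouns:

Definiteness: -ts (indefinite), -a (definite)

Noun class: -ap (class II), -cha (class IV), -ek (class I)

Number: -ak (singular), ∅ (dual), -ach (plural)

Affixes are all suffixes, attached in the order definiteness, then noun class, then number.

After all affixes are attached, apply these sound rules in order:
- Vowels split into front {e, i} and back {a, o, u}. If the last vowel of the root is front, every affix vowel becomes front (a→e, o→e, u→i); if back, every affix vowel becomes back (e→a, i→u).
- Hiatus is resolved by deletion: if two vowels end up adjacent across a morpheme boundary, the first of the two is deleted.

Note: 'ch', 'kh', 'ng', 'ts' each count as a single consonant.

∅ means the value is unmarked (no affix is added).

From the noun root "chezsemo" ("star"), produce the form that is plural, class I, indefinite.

chezsemotsakach

Attach definiteness indefinite -ts → chezsemots.
Attach noun class class I -ek → chezsemotsek.
Attach number plural -ach → chezsemotsekach.
Apply vowel harmony: chezsemotsekach → chezsemotsakach.
Vowel deletion: no change.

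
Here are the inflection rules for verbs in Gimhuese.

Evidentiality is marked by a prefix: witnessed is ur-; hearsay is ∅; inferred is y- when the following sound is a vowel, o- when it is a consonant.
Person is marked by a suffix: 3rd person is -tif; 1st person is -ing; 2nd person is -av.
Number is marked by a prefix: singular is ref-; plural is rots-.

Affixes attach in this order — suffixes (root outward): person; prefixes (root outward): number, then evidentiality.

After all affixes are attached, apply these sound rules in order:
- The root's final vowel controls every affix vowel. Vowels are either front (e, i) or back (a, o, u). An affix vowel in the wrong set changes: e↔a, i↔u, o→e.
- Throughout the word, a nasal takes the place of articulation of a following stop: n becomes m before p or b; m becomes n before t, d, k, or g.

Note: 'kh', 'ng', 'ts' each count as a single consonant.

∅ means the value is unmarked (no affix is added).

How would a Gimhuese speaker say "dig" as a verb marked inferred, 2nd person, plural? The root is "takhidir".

Attach number plural rots- → rotstakhidir.
Attach evidentiality inferred o- (before consonant 'r') → orotstakhidir.
Attach person 2nd person -av → orotstakhidirav.
Apply vowel harmony: orotstakhidirav → eretstakhidirev.
Nasal assimilation: no change.

eretstakhidirev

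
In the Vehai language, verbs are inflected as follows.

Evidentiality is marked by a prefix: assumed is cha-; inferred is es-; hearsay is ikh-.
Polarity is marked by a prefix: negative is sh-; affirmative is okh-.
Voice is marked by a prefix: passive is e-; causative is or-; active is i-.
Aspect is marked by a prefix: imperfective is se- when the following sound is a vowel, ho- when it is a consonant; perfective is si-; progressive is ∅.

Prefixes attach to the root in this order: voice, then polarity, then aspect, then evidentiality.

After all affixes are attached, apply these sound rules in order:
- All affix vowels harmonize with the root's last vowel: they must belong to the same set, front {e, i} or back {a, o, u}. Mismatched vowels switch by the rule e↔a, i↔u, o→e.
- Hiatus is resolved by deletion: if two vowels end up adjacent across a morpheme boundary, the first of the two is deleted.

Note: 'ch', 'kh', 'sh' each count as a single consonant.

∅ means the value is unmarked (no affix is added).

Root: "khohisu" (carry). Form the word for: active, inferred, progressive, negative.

Attach voice active i- → ikhohisu.
Attach polarity negative sh- → shikhohisu.
aspect = progressive: zero marking, form stays shikhohisu.
Attach evidentiality inferred es- → esshikhohisu.
Apply vowel harmony: esshikhohisu → asshukhohisu.
Vowel deletion: no change.

asshukhohisu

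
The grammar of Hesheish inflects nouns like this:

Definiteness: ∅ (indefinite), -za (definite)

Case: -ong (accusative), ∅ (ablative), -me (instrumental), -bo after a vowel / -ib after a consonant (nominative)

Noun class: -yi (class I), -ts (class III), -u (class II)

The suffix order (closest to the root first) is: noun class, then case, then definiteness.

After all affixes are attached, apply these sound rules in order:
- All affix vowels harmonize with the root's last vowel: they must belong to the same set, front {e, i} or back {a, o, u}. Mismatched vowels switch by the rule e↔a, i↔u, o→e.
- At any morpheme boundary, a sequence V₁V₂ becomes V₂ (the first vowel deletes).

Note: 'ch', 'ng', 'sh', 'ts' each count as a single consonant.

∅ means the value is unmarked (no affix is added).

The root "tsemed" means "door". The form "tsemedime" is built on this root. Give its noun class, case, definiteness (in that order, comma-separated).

class II, instrumental, indefinite

Segment: tsemed-u-me.
noun class: -u → class II.
case: -me → instrumental.
definiteness: ∅ → indefinite.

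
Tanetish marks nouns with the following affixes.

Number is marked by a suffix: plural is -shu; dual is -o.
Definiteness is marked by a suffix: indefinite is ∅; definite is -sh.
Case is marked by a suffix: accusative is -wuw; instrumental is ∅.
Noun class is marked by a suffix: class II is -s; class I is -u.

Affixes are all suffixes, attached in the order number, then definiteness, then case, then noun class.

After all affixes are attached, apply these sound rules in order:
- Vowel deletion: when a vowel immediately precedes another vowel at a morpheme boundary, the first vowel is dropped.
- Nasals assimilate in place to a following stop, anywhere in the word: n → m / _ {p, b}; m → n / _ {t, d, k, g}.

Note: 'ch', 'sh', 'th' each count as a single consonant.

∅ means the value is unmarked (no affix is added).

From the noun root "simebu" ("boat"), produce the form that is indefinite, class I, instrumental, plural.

Attach number plural -shu → simebushu.
definiteness = indefinite: zero marking, form stays simebushu.
case = instrumental: zero marking, form stays simebushu.
Attach noun class class I -u → simebushuu.
Apply vowel deletion: simebushuu → simebushu.
Nasal assimilation: no change.

simebushu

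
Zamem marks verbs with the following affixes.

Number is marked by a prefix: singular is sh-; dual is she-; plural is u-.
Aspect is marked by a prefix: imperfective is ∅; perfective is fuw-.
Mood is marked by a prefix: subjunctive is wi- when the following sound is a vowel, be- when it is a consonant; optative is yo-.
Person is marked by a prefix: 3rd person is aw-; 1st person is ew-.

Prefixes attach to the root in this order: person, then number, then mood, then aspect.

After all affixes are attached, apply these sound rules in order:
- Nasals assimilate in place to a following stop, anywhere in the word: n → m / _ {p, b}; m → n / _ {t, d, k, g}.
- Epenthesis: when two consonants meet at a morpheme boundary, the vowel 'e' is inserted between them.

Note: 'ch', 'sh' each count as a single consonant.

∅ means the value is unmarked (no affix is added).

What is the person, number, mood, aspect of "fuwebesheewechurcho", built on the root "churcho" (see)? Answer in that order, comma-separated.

1st person, dual, subjunctive, perfective

Segment: fuw-be-she-ew-churcho.
person: ew- → 1st person.
number: she- → dual.
mood: wi/be- → subjunctive.
aspect: fuw- → perfective.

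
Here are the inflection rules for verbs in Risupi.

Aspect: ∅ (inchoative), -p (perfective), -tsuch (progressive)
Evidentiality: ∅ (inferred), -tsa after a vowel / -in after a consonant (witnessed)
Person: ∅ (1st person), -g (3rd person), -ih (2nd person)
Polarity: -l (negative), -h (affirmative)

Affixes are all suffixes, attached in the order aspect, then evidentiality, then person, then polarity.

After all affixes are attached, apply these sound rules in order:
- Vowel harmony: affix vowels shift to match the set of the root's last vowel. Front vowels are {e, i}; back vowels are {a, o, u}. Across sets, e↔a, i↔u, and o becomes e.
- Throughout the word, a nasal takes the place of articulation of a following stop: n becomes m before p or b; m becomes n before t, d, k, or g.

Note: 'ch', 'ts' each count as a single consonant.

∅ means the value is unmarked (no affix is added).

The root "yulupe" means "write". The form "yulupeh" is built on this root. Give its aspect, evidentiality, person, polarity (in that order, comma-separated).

inchoative, inferred, 1st person, affirmative

Segment: yulupe-h.
aspect: ∅ → inchoative.
evidentiality: ∅ → inferred.
person: ∅ → 1st person.
polarity: -h → affirmative.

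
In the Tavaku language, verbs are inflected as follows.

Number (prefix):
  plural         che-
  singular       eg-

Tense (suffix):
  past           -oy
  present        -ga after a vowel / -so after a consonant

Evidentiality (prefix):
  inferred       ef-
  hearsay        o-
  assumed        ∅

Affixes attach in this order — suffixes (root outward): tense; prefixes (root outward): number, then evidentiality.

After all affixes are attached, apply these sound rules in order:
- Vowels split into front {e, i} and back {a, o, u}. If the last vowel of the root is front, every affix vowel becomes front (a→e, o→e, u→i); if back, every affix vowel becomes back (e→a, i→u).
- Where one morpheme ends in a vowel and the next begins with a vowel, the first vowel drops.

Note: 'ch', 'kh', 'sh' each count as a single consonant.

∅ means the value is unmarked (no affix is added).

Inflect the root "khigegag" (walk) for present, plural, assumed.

chakhigegagso

Attach tense present -so (after consonant 'g') → khigegagso.
Attach number plural che- → chekhigegagso.
evidentiality = assumed: zero marking, form stays chekhigegagso.
Apply vowel harmony: chekhigegagso → chakhigegagso.
Vowel deletion: no change.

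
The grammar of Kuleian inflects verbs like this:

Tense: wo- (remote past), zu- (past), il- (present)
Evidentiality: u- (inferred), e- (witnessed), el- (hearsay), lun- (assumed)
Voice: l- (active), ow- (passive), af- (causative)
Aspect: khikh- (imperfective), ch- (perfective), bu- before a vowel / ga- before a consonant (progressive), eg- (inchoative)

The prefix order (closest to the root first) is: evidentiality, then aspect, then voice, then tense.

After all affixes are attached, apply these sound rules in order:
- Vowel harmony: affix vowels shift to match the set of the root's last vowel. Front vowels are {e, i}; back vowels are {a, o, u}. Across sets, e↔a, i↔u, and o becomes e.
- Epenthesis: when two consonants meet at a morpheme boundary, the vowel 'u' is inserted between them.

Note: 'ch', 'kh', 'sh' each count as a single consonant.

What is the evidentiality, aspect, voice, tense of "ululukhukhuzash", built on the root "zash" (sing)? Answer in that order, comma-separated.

Segment: il-l-khikh-u-zash.
evidentiality: u- → inferred.
aspect: khikh- → imperfective.
voice: l- → active.
tense: il- → present.

inferred, imperfective, active, present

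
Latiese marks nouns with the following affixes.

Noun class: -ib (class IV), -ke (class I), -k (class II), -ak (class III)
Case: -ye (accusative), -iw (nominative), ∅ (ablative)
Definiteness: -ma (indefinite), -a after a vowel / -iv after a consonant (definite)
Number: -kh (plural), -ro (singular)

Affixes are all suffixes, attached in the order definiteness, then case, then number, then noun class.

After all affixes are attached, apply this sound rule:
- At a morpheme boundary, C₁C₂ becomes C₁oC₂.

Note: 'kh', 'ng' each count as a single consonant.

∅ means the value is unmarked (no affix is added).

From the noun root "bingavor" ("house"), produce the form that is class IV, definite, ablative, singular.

bingavorivoroib

Attach definiteness definite -iv (after consonant 'r') → bingavoriv.
case = ablative: zero marking, form stays bingavoriv.
Attach number singular -ro → bingavorivro.
Attach noun class class IV -ib → bingavorivroib.
Apply epenthesis: bingavorivroib → bingavorivoroib.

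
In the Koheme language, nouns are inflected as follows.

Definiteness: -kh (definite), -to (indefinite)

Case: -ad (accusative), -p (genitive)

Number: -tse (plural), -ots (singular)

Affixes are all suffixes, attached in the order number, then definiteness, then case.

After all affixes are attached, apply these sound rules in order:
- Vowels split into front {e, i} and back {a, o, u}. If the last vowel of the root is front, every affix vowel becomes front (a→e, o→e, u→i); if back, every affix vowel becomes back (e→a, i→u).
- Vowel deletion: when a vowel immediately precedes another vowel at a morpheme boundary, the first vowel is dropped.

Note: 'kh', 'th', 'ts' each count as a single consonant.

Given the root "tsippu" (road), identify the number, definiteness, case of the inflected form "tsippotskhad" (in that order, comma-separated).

Segment: tsippu-ots-kh-ad.
number: -ots → singular.
definiteness: -kh → definite.
case: -ad → accusative.

singular, definite, accusative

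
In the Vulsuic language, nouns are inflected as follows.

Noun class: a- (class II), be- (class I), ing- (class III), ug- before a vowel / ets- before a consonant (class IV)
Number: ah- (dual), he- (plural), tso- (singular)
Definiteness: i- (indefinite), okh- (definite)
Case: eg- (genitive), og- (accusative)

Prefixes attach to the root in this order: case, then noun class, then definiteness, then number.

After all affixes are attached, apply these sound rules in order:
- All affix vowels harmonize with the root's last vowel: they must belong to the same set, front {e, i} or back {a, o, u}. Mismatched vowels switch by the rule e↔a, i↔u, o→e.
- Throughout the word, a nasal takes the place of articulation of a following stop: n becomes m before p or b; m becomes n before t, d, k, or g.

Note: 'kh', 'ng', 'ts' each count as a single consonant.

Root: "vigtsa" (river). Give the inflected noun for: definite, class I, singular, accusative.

tsookhbaogvigtsa

Attach case accusative og- → ogvigtsa.
Attach noun class class I be- → beogvigtsa.
Attach definiteness definite okh- → okhbeogvigtsa.
Attach number singular tso- → tsookhbeogvigtsa.
Apply vowel harmony: tsookhbeogvigtsa → tsookhbaogvigtsa.
Nasal assimilation: no change.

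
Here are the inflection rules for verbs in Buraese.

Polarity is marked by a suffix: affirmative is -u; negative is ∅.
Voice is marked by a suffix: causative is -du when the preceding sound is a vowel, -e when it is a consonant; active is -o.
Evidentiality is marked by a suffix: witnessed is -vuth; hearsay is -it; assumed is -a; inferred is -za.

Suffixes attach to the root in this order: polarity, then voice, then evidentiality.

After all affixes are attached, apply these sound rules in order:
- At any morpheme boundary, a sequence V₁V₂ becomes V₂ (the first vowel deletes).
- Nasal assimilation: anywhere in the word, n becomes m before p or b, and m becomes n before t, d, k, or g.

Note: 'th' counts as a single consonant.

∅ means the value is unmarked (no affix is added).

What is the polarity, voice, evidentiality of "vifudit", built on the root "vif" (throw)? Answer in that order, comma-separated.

affirmative, causative, hearsay

Segment: vif-u-du-it.
polarity: -u → affirmative.
voice: -du/e → causative.
evidentiality: -it → hearsay.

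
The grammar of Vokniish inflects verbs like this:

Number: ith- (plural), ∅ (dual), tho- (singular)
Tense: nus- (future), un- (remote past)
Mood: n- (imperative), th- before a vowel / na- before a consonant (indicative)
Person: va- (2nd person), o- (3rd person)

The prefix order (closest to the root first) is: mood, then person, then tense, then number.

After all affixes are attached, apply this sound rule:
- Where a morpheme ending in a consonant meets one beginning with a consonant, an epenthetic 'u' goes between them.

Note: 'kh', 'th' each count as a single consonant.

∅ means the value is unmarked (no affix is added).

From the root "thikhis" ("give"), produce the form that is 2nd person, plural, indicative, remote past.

Attach mood indicative na- (before consonant 'th') → nathikhis.
Attach person 2nd person va- → vanathikhis.
Attach tense remote past un- → unvanathikhis.
Attach number plural ith- → ithunvanathikhis.
Apply epenthesis: ithunvanathikhis → ithunuvanathikhis.

ithunuvanathikhis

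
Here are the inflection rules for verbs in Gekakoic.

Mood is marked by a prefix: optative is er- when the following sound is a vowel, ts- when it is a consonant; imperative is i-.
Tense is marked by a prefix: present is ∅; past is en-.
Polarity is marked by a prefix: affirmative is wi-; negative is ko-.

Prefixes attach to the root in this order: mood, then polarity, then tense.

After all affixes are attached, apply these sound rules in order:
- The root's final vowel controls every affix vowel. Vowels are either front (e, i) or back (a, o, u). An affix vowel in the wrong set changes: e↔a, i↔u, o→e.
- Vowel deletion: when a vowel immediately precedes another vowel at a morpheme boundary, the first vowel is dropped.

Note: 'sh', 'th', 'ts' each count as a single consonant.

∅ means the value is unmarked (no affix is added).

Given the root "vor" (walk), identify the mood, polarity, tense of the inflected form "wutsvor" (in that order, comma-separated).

optative, affirmative, present

Segment: wi-ts-vor.
mood: er/ts- → optative.
polarity: wi- → affirmative.
tense: ∅ → present.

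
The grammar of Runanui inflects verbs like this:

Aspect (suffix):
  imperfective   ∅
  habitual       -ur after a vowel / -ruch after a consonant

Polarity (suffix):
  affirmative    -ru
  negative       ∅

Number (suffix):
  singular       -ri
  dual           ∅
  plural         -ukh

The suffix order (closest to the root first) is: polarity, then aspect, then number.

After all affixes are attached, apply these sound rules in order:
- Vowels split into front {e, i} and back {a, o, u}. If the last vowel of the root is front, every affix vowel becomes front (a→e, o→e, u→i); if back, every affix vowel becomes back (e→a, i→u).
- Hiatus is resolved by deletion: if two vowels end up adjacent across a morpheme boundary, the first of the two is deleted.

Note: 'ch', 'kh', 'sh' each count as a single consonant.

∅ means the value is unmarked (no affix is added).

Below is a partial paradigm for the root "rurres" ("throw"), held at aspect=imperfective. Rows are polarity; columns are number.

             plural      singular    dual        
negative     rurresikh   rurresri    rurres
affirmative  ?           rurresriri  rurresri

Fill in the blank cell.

rurresrikh

Attach polarity affirmative -ru → rurresru.
aspect = imperfective: zero marking, form stays rurresru.
Attach number plural -ukh → rurresruukh.
Apply vowel harmony: rurresruukh → rurresriikh.
Apply vowel deletion: rurresriikh → rurresrikh.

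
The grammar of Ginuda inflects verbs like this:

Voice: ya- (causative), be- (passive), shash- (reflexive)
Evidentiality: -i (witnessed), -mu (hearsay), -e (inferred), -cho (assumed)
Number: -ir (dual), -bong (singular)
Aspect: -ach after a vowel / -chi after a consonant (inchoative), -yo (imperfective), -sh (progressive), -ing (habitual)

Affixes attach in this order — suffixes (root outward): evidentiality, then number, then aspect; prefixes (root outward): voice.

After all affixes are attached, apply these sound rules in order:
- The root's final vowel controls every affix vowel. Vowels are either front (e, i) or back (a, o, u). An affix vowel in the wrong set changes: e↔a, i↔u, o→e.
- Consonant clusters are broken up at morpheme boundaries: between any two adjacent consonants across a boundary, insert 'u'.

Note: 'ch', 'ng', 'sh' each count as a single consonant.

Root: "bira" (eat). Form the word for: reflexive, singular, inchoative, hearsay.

Attach voice reflexive shash- → shashbira.
Attach evidentiality hearsay -mu → shashbiramu.
Attach number singular -bong → shashbiramubong.
Attach aspect inchoative -chi (after consonant 'ng') → shashbiramubongchi.
Apply vowel harmony: shashbiramubongchi → shashbiramubongchu.
Apply epenthesis: shashbiramubongchu → shashubiramubonguchu.

shashubiramubonguchu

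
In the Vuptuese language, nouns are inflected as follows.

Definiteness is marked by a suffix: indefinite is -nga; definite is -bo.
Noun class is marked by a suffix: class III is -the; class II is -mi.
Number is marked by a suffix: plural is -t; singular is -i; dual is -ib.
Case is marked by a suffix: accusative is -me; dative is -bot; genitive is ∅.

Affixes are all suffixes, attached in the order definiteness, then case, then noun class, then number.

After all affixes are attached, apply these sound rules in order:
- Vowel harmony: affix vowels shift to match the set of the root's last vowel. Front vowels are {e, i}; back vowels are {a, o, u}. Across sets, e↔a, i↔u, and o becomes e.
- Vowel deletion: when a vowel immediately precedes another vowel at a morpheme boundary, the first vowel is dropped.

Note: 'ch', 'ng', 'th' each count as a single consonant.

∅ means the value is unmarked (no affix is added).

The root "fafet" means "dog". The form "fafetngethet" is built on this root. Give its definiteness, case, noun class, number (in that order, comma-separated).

Segment: fafet-nga-the-t.
definiteness: -nga → indefinite.
case: ∅ → genitive.
noun class: -the → class III.
number: -t → plural.

indefinite, genitive, class III, plural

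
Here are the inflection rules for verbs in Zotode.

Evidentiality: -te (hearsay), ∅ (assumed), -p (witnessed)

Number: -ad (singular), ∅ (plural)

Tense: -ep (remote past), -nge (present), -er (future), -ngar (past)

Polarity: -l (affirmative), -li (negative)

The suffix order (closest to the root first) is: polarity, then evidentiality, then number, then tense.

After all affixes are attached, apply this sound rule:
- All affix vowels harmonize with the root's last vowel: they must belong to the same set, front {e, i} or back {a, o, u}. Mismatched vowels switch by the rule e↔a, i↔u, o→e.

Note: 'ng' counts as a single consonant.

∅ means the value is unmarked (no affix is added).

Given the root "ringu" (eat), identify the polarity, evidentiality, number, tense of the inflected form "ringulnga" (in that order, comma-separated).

Segment: ringu-l-nge.
polarity: -l → affirmative.
evidentiality: ∅ → assumed.
number: ∅ → plural.
tense: -nge → present.

affirmative, assumed, plural, present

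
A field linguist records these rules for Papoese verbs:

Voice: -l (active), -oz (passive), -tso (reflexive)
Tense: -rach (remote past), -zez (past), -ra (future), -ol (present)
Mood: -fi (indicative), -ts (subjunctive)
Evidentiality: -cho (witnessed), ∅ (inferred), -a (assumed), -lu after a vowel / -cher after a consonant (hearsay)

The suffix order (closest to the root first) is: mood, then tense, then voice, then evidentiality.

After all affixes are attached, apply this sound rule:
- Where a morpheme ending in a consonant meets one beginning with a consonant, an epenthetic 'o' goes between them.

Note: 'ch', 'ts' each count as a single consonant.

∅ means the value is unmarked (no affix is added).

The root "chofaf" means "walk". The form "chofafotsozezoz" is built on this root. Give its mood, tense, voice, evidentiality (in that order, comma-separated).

Segment: chofaf-ts-zez-oz.
mood: -ts → subjunctive.
tense: -zez → past.
voice: -oz → passive.
evidentiality: ∅ → inferred.

subjunctive, past, passive, inferred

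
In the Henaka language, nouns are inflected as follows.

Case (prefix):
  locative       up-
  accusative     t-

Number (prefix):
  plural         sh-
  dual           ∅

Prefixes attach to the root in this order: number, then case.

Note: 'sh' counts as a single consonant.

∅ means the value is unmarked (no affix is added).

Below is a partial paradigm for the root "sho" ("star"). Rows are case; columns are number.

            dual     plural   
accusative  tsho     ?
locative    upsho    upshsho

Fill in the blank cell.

Attach number plural sh- → shsho.
Attach case accusative t- → tshsho.

tshsho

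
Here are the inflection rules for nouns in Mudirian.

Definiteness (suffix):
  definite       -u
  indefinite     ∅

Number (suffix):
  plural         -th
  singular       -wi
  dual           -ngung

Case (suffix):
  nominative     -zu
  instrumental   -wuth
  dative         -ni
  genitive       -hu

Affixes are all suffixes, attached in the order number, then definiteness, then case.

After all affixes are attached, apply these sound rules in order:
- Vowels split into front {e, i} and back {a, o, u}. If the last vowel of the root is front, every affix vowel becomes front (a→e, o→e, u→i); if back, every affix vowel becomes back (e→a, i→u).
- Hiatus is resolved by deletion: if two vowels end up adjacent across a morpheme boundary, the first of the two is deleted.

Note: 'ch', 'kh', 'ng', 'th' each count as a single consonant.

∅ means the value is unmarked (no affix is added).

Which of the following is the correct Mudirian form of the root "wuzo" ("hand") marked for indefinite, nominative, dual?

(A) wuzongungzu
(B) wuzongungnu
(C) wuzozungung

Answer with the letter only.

Attach number dual -ngung → wuzongung.
definiteness = indefinite: zero marking, form stays wuzongung.
Attach case nominative -zu → wuzongungzu.
Vowel harmony: no change.
Vowel deletion: no change.
So the correct form is wuzongungzu, option (A).
(C) wuzozungung is wrong: it has the affixes in the wrong order.
(B) wuzongungnu is wrong: it uses dative instead of nominative for case.

A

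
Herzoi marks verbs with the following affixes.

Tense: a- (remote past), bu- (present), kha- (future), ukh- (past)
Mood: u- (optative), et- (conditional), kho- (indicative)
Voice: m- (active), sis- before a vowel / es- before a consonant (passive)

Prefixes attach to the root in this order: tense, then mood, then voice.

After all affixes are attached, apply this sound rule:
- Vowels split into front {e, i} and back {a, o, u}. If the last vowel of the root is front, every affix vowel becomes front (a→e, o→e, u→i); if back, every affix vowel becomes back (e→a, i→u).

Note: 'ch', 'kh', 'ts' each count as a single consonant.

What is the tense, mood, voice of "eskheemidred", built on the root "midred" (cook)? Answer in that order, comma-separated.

remote past, indicative, passive

Segment: es-kho-a-midred.
tense: a- → remote past.
mood: kho- → indicative.
voice: sis/es- → passive.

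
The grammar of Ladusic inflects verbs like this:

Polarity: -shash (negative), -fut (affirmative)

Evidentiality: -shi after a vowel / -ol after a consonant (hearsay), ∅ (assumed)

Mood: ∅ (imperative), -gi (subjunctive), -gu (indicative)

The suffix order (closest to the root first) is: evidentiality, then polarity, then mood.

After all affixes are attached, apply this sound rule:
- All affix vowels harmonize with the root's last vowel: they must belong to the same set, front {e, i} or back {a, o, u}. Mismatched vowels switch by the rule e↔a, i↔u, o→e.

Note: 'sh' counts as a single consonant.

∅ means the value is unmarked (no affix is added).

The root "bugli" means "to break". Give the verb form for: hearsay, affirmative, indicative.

buglishifitgi

Attach evidentiality hearsay -shi (after vowel 'i') → buglishi.
Attach polarity affirmative -fut → buglishifut.
Attach mood indicative -gu → buglishifutgu.
Apply vowel harmony: buglishifutgu → buglishifitgi.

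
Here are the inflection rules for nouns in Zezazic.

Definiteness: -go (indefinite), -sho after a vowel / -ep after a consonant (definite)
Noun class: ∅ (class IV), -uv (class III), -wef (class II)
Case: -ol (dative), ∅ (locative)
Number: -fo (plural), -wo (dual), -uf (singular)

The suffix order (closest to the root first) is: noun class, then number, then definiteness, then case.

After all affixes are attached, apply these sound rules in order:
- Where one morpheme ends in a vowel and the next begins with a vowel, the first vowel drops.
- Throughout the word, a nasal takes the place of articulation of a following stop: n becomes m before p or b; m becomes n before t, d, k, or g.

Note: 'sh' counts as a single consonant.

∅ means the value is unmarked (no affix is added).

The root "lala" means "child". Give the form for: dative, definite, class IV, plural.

lalafoshol

noun class = class IV: zero marking, form stays lala.
Attach number plural -fo → lalafo.
Attach definiteness definite -sho (after vowel 'o') → lalafosho.
Attach case dative -ol → lalafoshool.
Apply vowel deletion: lalafoshool → lalafoshol.
Nasal assimilation: no change.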